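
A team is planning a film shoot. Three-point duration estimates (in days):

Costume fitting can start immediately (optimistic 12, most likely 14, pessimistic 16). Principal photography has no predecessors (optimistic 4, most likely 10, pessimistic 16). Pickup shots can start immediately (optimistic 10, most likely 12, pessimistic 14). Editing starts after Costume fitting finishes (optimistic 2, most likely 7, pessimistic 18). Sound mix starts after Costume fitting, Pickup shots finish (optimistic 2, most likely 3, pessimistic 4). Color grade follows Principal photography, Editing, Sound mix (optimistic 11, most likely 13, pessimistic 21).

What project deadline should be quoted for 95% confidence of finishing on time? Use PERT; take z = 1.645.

41.3 days

te_Costume fitting = (12 + 4·14 + 16)/6 = 84/6 = 14; σ²_Costume fitting = ((16−12)/6)² = 0.444
te_Principal photography = (4 + 4·10 + 16)/6 = 60/6 = 10; σ²_Principal photography = ((16−4)/6)² = 4.000
te_Pickup shots = (10 + 4·12 + 14)/6 = 72/6 = 12; σ²_Pickup shots = ((14−10)/6)² = 0.444
te_Editing = (2 + 4·7 + 18)/6 = 48/6 = 8; σ²_Editing = ((18−2)/6)² = 7.111
te_Sound mix = (2 + 4·3 + 4)/6 = 18/6 = 3; σ²_Sound mix = ((4−2)/6)² = 0.111
te_Color grade = (11 + 4·13 + 21)/6 = 84/6 = 14; σ²_Color grade = ((21−11)/6)² = 2.778

Forward pass:
ES_Costume fitting = 0; EF_Costume fitting = 14
ES_Principal photography = 0; EF_Principal photography = 10
ES_Pickup shots = 0; EF_Pickup shots = 12
ES_Editing = 14; EF_Editing = 14+8 = 22
ES_Sound mix = max(EF_Costume fitting=14, EF_Pickup shots=12) = 14; EF_Sound mix = 14+3 = 17
ES_Color grade = max(EF_Principal photography=10, EF_Editing=22, EF_Sound mix=17) = 22; EF_Color grade = 22+14 = 36
Expected project duration μ = 36 days. Critical path: Costume fitting → Editing → Color grade.

Variance along critical path = 0.444 + 7.111 + 2.778 = 10.333; σ = 3.215 days.
D = μ + z·σ = 36 + 1.645·3.215 = 41.3 days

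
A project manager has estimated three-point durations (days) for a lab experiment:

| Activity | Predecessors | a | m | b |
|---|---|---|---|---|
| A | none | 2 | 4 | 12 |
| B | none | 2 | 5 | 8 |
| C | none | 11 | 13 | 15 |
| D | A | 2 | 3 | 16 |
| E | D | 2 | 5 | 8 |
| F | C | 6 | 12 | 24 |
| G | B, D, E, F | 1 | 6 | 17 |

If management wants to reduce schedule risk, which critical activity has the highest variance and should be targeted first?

F

te_A = (2 + 4·4 + 12)/6 = 30/6 = 5; σ²_A = ((12−2)/6)² = 2.778
te_B = (2 + 4·5 + 8)/6 = 30/6 = 5; σ²_B = ((8−2)/6)² = 1.000
te_C = (11 + 4·13 + 15)/6 = 78/6 = 13; σ²_C = ((15−11)/6)² = 0.444
te_D = (2 + 4·3 + 16)/6 = 30/6 = 5; σ²_D = ((16−2)/6)² = 5.444
te_E = (2 + 4·5 + 8)/6 = 30/6 = 5; σ²_E = ((8−2)/6)² = 1.000
te_F = (6 + 4·12 + 24)/6 = 78/6 = 13; σ²_F = ((24−6)/6)² = 9.000
te_G = (1 + 4·6 + 17)/6 = 42/6 = 7; σ²_G = ((17−1)/6)² = 7.111

Forward pass:
ES_A = 0; EF_A = 5
ES_B = 0; EF_B = 5
ES_C = 0; EF_C = 13
ES_D = 5; EF_D = 5+5 = 10
ES_E = 10; EF_E = 10+5 = 15
ES_F = 13; EF_F = 13+13 = 26
ES_G = max(EF_B=5, EF_D=10, EF_E=15, EF_F=26) = 26; EF_G = 26+7 = 33
Expected project duration μ = 33 days. Critical path: C → F → G.

Variances on critical path: σ²_C=0.444, σ²_F=9.000, σ²_G=7.111.
Largest is σ²_F = 9.000.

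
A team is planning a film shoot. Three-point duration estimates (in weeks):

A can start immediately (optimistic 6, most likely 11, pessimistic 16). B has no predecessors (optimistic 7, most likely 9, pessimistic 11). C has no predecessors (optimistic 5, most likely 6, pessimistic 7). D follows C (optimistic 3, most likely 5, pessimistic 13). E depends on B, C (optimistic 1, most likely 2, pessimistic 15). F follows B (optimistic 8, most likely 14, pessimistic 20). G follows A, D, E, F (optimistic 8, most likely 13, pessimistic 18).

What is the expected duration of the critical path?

te_A = (6 + 4·11 + 16)/6 = 66/6 = 11
te_B = (7 + 4·9 + 11)/6 = 54/6 = 9
te_C = (5 + 4·6 + 7)/6 = 36/6 = 6
te_D = (3 + 4·5 + 13)/6 = 36/6 = 6
te_E = (1 + 4·2 + 15)/6 = 24/6 = 4
te_F = (8 + 4·14 + 20)/6 = 84/6 = 14
te_G = (8 + 4·13 + 18)/6 = 78/6 = 13

Forward pass:
ES_A = 0; EF_A = 11
ES_B = 0; EF_B = 9
ES_C = 0; EF_C = 6
ES_D = 6; EF_D = 6+6 = 12
ES_E = max(EF_B=9, EF_C=6) = 9; EF_E = 9+4 = 13
ES_F = 9; EF_F = 9+14 = 23
ES_G = max(EF_A=11, EF_D=12, EF_E=13, EF_F=23) = 23; EF_G = 23+13 = 36
Expected project duration μ = 36 weeks. Critical path: B → F → G.

36 weeks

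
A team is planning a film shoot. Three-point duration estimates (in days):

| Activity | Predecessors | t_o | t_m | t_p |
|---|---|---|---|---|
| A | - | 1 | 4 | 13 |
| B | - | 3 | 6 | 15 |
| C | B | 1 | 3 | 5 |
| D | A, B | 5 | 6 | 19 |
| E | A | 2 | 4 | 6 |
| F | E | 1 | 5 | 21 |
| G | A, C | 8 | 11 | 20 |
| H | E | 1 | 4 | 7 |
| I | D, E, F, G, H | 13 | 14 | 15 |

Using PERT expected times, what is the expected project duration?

te_A = (1 + 4·4 + 13)/6 = 30/6 = 5
te_B = (3 + 4·6 + 15)/6 = 42/6 = 7
te_C = (1 + 4·3 + 5)/6 = 18/6 = 3
te_D = (5 + 4·6 + 19)/6 = 48/6 = 8
te_E = (2 + 4·4 + 6)/6 = 24/6 = 4
te_F = (1 + 4·5 + 21)/6 = 42/6 = 7
te_G = (8 + 4·11 + 20)/6 = 72/6 = 12
te_H = (1 + 4·4 + 7)/6 = 24/6 = 4
te_I = (13 + 4·14 + 15)/6 = 84/6 = 14

Forward pass:
ES_A = 0; EF_A = 5
ES_B = 0; EF_B = 7
ES_C = 7; EF_C = 7+3 = 10
ES_D = max(EF_A=5, EF_B=7) = 7; EF_D = 7+8 = 15
ES_E = 5; EF_E = 5+4 = 9
ES_F = 9; EF_F = 9+7 = 16
ES_G = max(EF_A=5, EF_C=10) = 10; EF_G = 10+12 = 22
ES_H = 9; EF_H = 9+4 = 13
ES_I = max(EF_D=15, EF_E=9, EF_F=16, EF_G=22, EF_H=13) = 22; EF_I = 22+14 = 36
Expected project duration μ = 36 days. Critical path: B → C → G → I.

36 days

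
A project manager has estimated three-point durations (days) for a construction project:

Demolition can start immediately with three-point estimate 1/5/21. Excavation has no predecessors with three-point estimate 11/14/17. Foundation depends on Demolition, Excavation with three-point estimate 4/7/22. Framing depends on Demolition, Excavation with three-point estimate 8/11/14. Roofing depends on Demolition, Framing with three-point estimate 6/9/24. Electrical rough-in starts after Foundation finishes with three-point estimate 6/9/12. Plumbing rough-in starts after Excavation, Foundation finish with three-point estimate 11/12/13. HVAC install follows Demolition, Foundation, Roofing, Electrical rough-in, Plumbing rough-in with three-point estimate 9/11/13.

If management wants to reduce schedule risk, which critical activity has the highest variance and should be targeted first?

te_Demolition = (1 + 4·5 + 21)/6 = 42/6 = 7; σ²_Demolition = ((21−1)/6)² = 11.111
te_Excavation = (11 + 4·14 + 17)/6 = 84/6 = 14; σ²_Excavation = ((17−11)/6)² = 1.000
te_Foundation = (4 + 4·7 + 22)/6 = 54/6 = 9; σ²_Foundation = ((22−4)/6)² = 9.000
te_Framing = (8 + 4·11 + 14)/6 = 66/6 = 11; σ²_Framing = ((14−8)/6)² = 1.000
te_Roofing = (6 + 4·9 + 24)/6 = 66/6 = 11; σ²_Roofing = ((24−6)/6)² = 9.000
te_Electrical rough-in = (6 + 4·9 + 12)/6 = 54/6 = 9; σ²_Electrical rough-in = ((12−6)/6)² = 1.000
te_Plumbing rough-in = (11 + 4·12 + 13)/6 = 72/6 = 12; σ²_Plumbing rough-in = ((13−11)/6)² = 0.111
te_HVAC install = (9 + 4·11 + 13)/6 = 66/6 = 11; σ²_HVAC install = ((13−9)/6)² = 0.444

Forward pass:
ES_Demolition = 0; EF_Demolition = 7
ES_Excavation = 0; EF_Excavation = 14
ES_Foundation = max(EF_Demolition=7, EF_Excavation=14) = 14; EF_Foundation = 14+9 = 23
ES_Framing = max(EF_Demolition=7, EF_Excavation=14) = 14; EF_Framing = 14+11 = 25
ES_Roofing = max(EF_Demolition=7, EF_Framing=25) = 25; EF_Roofing = 25+11 = 36
ES_Electrical rough-in = 23; EF_Electrical rough-in = 23+9 = 32
ES_Plumbing rough-in = max(EF_Excavation=14, EF_Foundation=23) = 23; EF_Plumbing rough-in = 23+12 = 35
ES_HVAC install = max(EF_Demolition=7, EF_Foundation=23, EF_Roofing=36, EF_Electrical rough-in=32, EF_Plumbing rough-in=35) = 36; EF_HVAC install = 36+11 = 47
Expected project duration μ = 47 days. Critical path: Excavation → Framing → Roofing → HVAC install.

Variances on critical path: σ²_Excavation=1.000, σ²_Framing=1.000, σ²_Roofing=9.000, σ²_HVAC install=0.444.
Largest is σ²_Roofing = 9.000.

Roofing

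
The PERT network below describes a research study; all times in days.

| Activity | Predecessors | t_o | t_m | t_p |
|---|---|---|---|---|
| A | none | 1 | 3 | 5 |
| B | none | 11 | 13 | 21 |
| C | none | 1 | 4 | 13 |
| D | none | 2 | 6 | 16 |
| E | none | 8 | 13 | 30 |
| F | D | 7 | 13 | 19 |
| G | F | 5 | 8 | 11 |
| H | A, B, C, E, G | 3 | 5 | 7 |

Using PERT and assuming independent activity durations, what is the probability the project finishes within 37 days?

te_A = (1 + 4·3 + 5)/6 = 18/6 = 3; σ²_A = ((5−1)/6)² = 0.444
te_B = (11 + 4·13 + 21)/6 = 84/6 = 14; σ²_B = ((21−11)/6)² = 2.778
te_C = (1 + 4·4 + 13)/6 = 30/6 = 5; σ²_C = ((13−1)/6)² = 4.000
te_D = (2 + 4·6 + 16)/6 = 42/6 = 7; σ²_D = ((16−2)/6)² = 5.444
te_E = (8 + 4·13 + 30)/6 = 90/6 = 15; σ²_E = ((30−8)/6)² = 13.444
te_F = (7 + 4·13 + 19)/6 = 78/6 = 13; σ²_F = ((19−7)/6)² = 4.000
te_G = (5 + 4·8 + 11)/6 = 48/6 = 8; σ²_G = ((11−5)/6)² = 1.000
te_H = (3 + 4·5 + 7)/6 = 30/6 = 5; σ²_H = ((7−3)/6)² = 0.444

Forward pass:
ES_A = 0; EF_A = 3
ES_B = 0; EF_B = 14
ES_C = 0; EF_C = 5
ES_D = 0; EF_D = 7
ES_E = 0; EF_E = 15
ES_F = 7; EF_F = 7+13 = 20
ES_G = 20; EF_G = 20+8 = 28
ES_H = max(EF_A=3, EF_B=14, EF_C=5, EF_E=15, EF_G=28) = 28; EF_H = 28+5 = 33
Expected project duration μ = 33 days. Critical path: D → F → G → H.

Variance along critical path = 5.444 + 4.000 + 1.000 + 0.444 = 10.889; σ = √10.889 = 3.300 days.
Z = (37 − 33) / 3.300 = 1.212
P(T ≤ 37) = Φ(1.212) ≈ 0.887

0.887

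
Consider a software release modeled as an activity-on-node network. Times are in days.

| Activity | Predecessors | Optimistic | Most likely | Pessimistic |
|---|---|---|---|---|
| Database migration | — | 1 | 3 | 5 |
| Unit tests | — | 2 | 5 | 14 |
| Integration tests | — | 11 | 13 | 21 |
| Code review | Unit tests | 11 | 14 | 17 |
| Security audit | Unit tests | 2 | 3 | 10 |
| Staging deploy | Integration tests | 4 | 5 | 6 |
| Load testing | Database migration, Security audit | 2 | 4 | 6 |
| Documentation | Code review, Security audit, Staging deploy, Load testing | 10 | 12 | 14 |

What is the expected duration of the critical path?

32 days

te_Database migration = (1 + 4·3 + 5)/6 = 18/6 = 3
te_Unit tests = (2 + 4·5 + 14)/6 = 36/6 = 6
te_Integration tests = (11 + 4·13 + 21)/6 = 84/6 = 14
te_Code review = (11 + 4·14 + 17)/6 = 84/6 = 14
te_Security audit = (2 + 4·3 + 10)/6 = 24/6 = 4
te_Staging deploy = (4 + 4·5 + 6)/6 = 30/6 = 5
te_Load testing = (2 + 4·4 + 6)/6 = 24/6 = 4
te_Documentation = (10 + 4·12 + 14)/6 = 72/6 = 12

Forward pass:
ES_Database migration = 0; EF_Database migration = 3
ES_Unit tests = 0; EF_Unit tests = 6
ES_Integration tests = 0; EF_Integration tests = 14
ES_Code review = 6; EF_Code review = 6+14 = 20
ES_Security audit = 6; EF_Security audit = 6+4 = 10
ES_Staging deploy = 14; EF_Staging deploy = 14+5 = 19
ES_Load testing = max(EF_Database migration=3, EF_Security audit=10) = 10; EF_Load testing = 10+4 = 14
ES_Documentation = max(EF_Code review=20, EF_Security audit=10, EF_Staging deploy=19, EF_Load testing=14) = 20; EF_Documentation = 20+12 = 32
Expected project duration μ = 32 days. Critical path: Unit tests → Code review → Documentation.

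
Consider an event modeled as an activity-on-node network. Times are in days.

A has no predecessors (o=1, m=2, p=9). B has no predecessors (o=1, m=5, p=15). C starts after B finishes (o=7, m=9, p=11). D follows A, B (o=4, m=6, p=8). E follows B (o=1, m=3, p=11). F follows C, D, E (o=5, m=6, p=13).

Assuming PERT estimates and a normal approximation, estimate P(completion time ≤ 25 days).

0.861

te_A = (1 + 4·2 + 9)/6 = 18/6 = 3; σ²_A = ((9−1)/6)² = 1.778
te_B = (1 + 4·5 + 15)/6 = 36/6 = 6; σ²_B = ((15−1)/6)² = 5.444
te_C = (7 + 4·9 + 11)/6 = 54/6 = 9; σ²_C = ((11−7)/6)² = 0.444
te_D = (4 + 4·6 + 8)/6 = 36/6 = 6; σ²_D = ((8−4)/6)² = 0.444
te_E = (1 + 4·3 + 11)/6 = 24/6 = 4; σ²_E = ((11−1)/6)² = 2.778
te_F = (5 + 4·6 + 13)/6 = 42/6 = 7; σ²_F = ((13−5)/6)² = 1.778

Forward pass:
ES_A = 0; EF_A = 3
ES_B = 0; EF_B = 6
ES_C = 6; EF_C = 6+9 = 15
ES_D = max(EF_A=3, EF_B=6) = 6; EF_D = 6+6 = 12
ES_E = 6; EF_E = 6+4 = 10
ES_F = max(EF_C=15, EF_D=12, EF_E=10) = 15; EF_F = 15+7 = 22
Expected project duration μ = 22 days. Critical path: B → C → F.

Variance along critical path = 5.444 + 0.444 + 1.778 = 7.667; σ = √7.667 = 2.769 days.
Z = (25 − 22) / 2.769 = 1.083
P(T ≤ 25) = Φ(1.083) ≈ 0.861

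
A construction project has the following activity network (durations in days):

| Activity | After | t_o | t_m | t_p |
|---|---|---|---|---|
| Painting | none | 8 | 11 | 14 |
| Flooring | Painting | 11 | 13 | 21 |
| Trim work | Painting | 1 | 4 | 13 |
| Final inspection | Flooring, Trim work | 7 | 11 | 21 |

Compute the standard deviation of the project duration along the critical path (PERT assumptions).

3.04 days

te_Painting = (8 + 4·11 + 14)/6 = 66/6 = 11; σ²_Painting = ((14−8)/6)² = 1.000
te_Flooring = (11 + 4·13 + 21)/6 = 84/6 = 14; σ²_Flooring = ((21−11)/6)² = 2.778
te_Trim work = (1 + 4·4 + 13)/6 = 30/6 = 5; σ²_Trim work = ((13−1)/6)² = 4.000
te_Final inspection = (7 + 4·11 + 21)/6 = 72/6 = 12; σ²_Final inspection = ((21−7)/6)² = 5.444

Forward pass:
ES_Painting = 0; EF_Painting = 11
ES_Flooring = 11; EF_Flooring = 11+14 = 25
ES_Trim work = 11; EF_Trim work = 11+5 = 16
ES_Final inspection = max(EF_Flooring=25, EF_Trim work=16) = 25; EF_Final inspection = 25+12 = 37
Expected project duration μ = 37 days. Critical path: Painting → Flooring → Final inspection.

Variance along critical path = 1.000 + 2.778 + 5.444 = 9.222
σ = √9.222 = 3.037 days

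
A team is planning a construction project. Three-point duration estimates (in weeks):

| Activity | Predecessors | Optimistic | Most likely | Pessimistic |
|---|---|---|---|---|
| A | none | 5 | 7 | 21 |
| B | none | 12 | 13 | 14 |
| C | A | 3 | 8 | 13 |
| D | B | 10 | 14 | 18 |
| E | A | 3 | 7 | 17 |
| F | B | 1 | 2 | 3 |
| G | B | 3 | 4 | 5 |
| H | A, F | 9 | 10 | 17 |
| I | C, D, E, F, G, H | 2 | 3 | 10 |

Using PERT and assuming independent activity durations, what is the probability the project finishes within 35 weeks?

0.982

te_A = (5 + 4·7 + 21)/6 = 54/6 = 9; σ²_A = ((21−5)/6)² = 7.111
te_B = (12 + 4·13 + 14)/6 = 78/6 = 13; σ²_B = ((14−12)/6)² = 0.111
te_C = (3 + 4·8 + 13)/6 = 48/6 = 8; σ²_C = ((13−3)/6)² = 2.778
te_D = (10 + 4·14 + 18)/6 = 84/6 = 14; σ²_D = ((18−10)/6)² = 1.778
te_E = (3 + 4·7 + 17)/6 = 48/6 = 8; σ²_E = ((17−3)/6)² = 5.444
te_F = (1 + 4·2 + 3)/6 = 12/6 = 2; σ²_F = ((3−1)/6)² = 0.111
te_G = (3 + 4·4 + 5)/6 = 24/6 = 4; σ²_G = ((5−3)/6)² = 0.111
te_H = (9 + 4·10 + 17)/6 = 66/6 = 11; σ²_H = ((17−9)/6)² = 1.778
te_I = (2 + 4·3 + 10)/6 = 24/6 = 4; σ²_I = ((10−2)/6)² = 1.778

Forward pass:
ES_A = 0; EF_A = 9
ES_B = 0; EF_B = 13
ES_C = 9; EF_C = 9+8 = 17
ES_D = 13; EF_D = 13+14 = 27
ES_E = 9; EF_E = 9+8 = 17
ES_F = 13; EF_F = 13+2 = 15
ES_G = 13; EF_G = 13+4 = 17
ES_H = max(EF_A=9, EF_F=15) = 15; EF_H = 15+11 = 26
ES_I = max(EF_C=17, EF_D=27, EF_E=17, EF_F=15, EF_G=17, EF_H=26) = 27; EF_I = 27+4 = 31
Expected project duration μ = 31 weeks. Critical path: B → D → I.

Variance along critical path = 0.111 + 1.778 + 1.778 = 3.667; σ = √3.667 = 1.915 weeks.
Z = (35 − 31) / 1.915 = 2.089
P(T ≤ 35) = Φ(2.089) ≈ 0.982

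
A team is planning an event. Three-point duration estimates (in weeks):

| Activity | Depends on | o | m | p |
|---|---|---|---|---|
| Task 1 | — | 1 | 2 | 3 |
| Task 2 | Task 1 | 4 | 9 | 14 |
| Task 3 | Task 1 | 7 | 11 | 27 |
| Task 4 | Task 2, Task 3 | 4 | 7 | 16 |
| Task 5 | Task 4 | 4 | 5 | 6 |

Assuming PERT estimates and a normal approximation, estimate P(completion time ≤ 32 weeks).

0.846

te_Task 1 = (1 + 4·2 + 3)/6 = 12/6 = 2; σ²_Task 1 = ((3−1)/6)² = 0.111
te_Task 2 = (4 + 4·9 + 14)/6 = 54/6 = 9; σ²_Task 2 = ((14−4)/6)² = 2.778
te_Task 3 = (7 + 4·11 + 27)/6 = 78/6 = 13; σ²_Task 3 = ((27−7)/6)² = 11.111
te_Task 4 = (4 + 4·7 + 16)/6 = 48/6 = 8; σ²_Task 4 = ((16−4)/6)² = 4.000
te_Task 5 = (4 + 4·5 + 6)/6 = 30/6 = 5; σ²_Task 5 = ((6−4)/6)² = 0.111

Forward pass:
ES_Task 1 = 0; EF_Task 1 = 2
ES_Task 2 = 2; EF_Task 2 = 2+9 = 11
ES_Task 3 = 2; EF_Task 3 = 2+13 = 15
ES_Task 4 = max(EF_Task 2=11, EF_Task 3=15) = 15; EF_Task 4 = 15+8 = 23
ES_Task 5 = 23; EF_Task 5 = 23+5 = 28
Expected project duration μ = 28 weeks. Critical path: Task 1 → Task 3 → Task 4 → Task 5.

Variance along critical path = 0.111 + 11.111 + 4.000 + 0.111 = 15.333; σ = √15.333 = 3.916 weeks.
Z = (32 − 28) / 3.916 = 1.022
P(T ≤ 32) = Φ(1.022) ≈ 0.846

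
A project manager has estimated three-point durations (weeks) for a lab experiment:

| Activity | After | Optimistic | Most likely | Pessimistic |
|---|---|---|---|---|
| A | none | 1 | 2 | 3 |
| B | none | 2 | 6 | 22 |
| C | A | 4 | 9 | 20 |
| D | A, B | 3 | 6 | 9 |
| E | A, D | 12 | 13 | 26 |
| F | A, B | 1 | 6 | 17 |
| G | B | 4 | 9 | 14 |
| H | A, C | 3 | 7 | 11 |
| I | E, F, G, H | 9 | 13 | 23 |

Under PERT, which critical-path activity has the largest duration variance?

B

te_A = (1 + 4·2 + 3)/6 = 12/6 = 2; σ²_A = ((3−1)/6)² = 0.111
te_B = (2 + 4·6 + 22)/6 = 48/6 = 8; σ²_B = ((22−2)/6)² = 11.111
te_C = (4 + 4·9 + 20)/6 = 60/6 = 10; σ²_C = ((20−4)/6)² = 7.111
te_D = (3 + 4·6 + 9)/6 = 36/6 = 6; σ²_D = ((9−3)/6)² = 1.000
te_E = (12 + 4·13 + 26)/6 = 90/6 = 15; σ²_E = ((26−12)/6)² = 5.444
te_F = (1 + 4·6 + 17)/6 = 42/6 = 7; σ²_F = ((17−1)/6)² = 7.111
te_G = (4 + 4·9 + 14)/6 = 54/6 = 9; σ²_G = ((14−4)/6)² = 2.778
te_H = (3 + 4·7 + 11)/6 = 42/6 = 7; σ²_H = ((11−3)/6)² = 1.778
te_I = (9 + 4·13 + 23)/6 = 84/6 = 14; σ²_I = ((23−9)/6)² = 5.444

Forward pass:
ES_A = 0; EF_A = 2
ES_B = 0; EF_B = 8
ES_C = 2; EF_C = 2+10 = 12
ES_D = max(EF_A=2, EF_B=8) = 8; EF_D = 8+6 = 14
ES_E = max(EF_A=2, EF_D=14) = 14; EF_E = 14+15 = 29
ES_F = max(EF_A=2, EF_B=8) = 8; EF_F = 8+7 = 15
ES_G = 8; EF_G = 8+9 = 17
ES_H = max(EF_A=2, EF_C=12) = 12; EF_H = 12+7 = 19
ES_I = max(EF_E=29, EF_F=15, EF_G=17, EF_H=19) = 29; EF_I = 29+14 = 43
Expected project duration μ = 43 weeks. Critical path: B → D → E → I.

Variances on critical path: σ²_B=11.111, σ²_D=1.000, σ²_E=5.444, σ²_I=5.444.
Largest is σ²_B = 11.111.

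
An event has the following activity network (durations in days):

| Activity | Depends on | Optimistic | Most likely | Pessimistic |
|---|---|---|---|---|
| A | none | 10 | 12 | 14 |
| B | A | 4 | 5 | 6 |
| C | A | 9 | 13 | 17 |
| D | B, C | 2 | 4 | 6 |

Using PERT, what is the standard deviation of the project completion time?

te_A = (10 + 4·12 + 14)/6 = 72/6 = 12; σ²_A = ((14−10)/6)² = 0.444
te_B = (4 + 4·5 + 6)/6 = 30/6 = 5; σ²_B = ((6−4)/6)² = 0.111
te_C = (9 + 4·13 + 17)/6 = 78/6 = 13; σ²_C = ((17−9)/6)² = 1.778
te_D = (2 + 4·4 + 6)/6 = 24/6 = 4; σ²_D = ((6−2)/6)² = 0.444

Forward pass:
ES_A = 0; EF_A = 12
ES_B = 12; EF_B = 12+5 = 17
ES_C = 12; EF_C = 12+13 = 25
ES_D = max(EF_B=17, EF_C=25) = 25; EF_D = 25+4 = 29
Expected project duration μ = 29 days. Critical path: A → C → D.

Variance along critical path = 0.444 + 1.778 + 0.444 = 2.667
σ = √2.667 = 1.633 days

1.63 days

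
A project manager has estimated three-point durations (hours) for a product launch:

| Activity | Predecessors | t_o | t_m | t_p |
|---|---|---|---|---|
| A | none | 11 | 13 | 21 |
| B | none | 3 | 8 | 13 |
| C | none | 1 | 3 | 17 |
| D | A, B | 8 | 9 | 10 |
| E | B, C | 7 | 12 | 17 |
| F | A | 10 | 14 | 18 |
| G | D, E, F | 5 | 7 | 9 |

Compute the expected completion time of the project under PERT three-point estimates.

te_A = (11 + 4·13 + 21)/6 = 84/6 = 14
te_B = (3 + 4·8 + 13)/6 = 48/6 = 8
te_C = (1 + 4·3 + 17)/6 = 30/6 = 5
te_D = (8 + 4·9 + 10)/6 = 54/6 = 9
te_E = (7 + 4·12 + 17)/6 = 72/6 = 12
te_F = (10 + 4·14 + 18)/6 = 84/6 = 14
te_G = (5 + 4·7 + 9)/6 = 42/6 = 7

Forward pass:
ES_A = 0; EF_A = 14
ES_B = 0; EF_B = 8
ES_C = 0; EF_C = 5
ES_D = max(EF_A=14, EF_B=8) = 14; EF_D = 14+9 = 23
ES_E = max(EF_B=8, EF_C=5) = 8; EF_E = 8+12 = 20
ES_F = 14; EF_F = 14+14 = 28
ES_G = max(EF_D=23, EF_E=20, EF_F=28) = 28; EF_G = 28+7 = 35
Expected project duration μ = 35 hours. Critical path: A → F → G.

35 hours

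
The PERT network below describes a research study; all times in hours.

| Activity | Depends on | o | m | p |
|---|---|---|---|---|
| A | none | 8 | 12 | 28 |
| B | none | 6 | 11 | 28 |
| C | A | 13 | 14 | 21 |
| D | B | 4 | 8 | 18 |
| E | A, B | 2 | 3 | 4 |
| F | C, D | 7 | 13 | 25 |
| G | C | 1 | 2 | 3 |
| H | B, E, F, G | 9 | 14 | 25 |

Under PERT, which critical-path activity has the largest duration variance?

A

te_A = (8 + 4·12 + 28)/6 = 84/6 = 14; σ²_A = ((28−8)/6)² = 11.111
te_B = (6 + 4·11 + 28)/6 = 78/6 = 13; σ²_B = ((28−6)/6)² = 13.444
te_C = (13 + 4·14 + 21)/6 = 90/6 = 15; σ²_C = ((21−13)/6)² = 1.778
te_D = (4 + 4·8 + 18)/6 = 54/6 = 9; σ²_D = ((18−4)/6)² = 5.444
te_E = (2 + 4·3 + 4)/6 = 18/6 = 3; σ²_E = ((4−2)/6)² = 0.111
te_F = (7 + 4·13 + 25)/6 = 84/6 = 14; σ²_F = ((25−7)/6)² = 9.000
te_G = (1 + 4·2 + 3)/6 = 12/6 = 2; σ²_G = ((3−1)/6)² = 0.111
te_H = (9 + 4·14 + 25)/6 = 90/6 = 15; σ²_H = ((25−9)/6)² = 7.111

Forward pass:
ES_A = 0; EF_A = 14
ES_B = 0; EF_B = 13
ES_C = 14; EF_C = 14+15 = 29
ES_D = 13; EF_D = 13+9 = 22
ES_E = max(EF_A=14, EF_B=13) = 14; EF_E = 14+3 = 17
ES_F = max(EF_C=29, EF_D=22) = 29; EF_F = 29+14 = 43
ES_G = 29; EF_G = 29+2 = 31
ES_H = max(EF_B=13, EF_E=17, EF_F=43, EF_G=31) = 43; EF_H = 43+15 = 58
Expected project duration μ = 58 hours. Critical path: A → C → F → H.

Variances on critical path: σ²_A=11.111, σ²_C=1.778, σ²_F=9.000, σ²_H=7.111.
Largest is σ²_A = 11.111.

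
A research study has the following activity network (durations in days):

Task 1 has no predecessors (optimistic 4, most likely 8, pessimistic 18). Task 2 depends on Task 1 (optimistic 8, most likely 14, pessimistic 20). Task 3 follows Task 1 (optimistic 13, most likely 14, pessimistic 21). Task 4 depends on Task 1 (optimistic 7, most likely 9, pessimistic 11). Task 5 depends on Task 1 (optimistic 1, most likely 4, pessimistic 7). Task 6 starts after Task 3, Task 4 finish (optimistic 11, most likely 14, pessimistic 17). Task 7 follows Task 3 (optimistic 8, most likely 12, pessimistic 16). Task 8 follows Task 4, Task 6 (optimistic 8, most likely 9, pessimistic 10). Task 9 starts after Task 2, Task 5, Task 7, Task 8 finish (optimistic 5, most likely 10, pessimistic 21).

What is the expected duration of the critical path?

te_Task 1 = (4 + 4·8 + 18)/6 = 54/6 = 9
te_Task 2 = (8 + 4·14 + 20)/6 = 84/6 = 14
te_Task 3 = (13 + 4·14 + 21)/6 = 90/6 = 15
te_Task 4 = (7 + 4·9 + 11)/6 = 54/6 = 9
te_Task 5 = (1 + 4·4 + 7)/6 = 24/6 = 4
te_Task 6 = (11 + 4·14 + 17)/6 = 84/6 = 14
te_Task 7 = (8 + 4·12 + 16)/6 = 72/6 = 12
te_Task 8 = (8 + 4·9 + 10)/6 = 54/6 = 9
te_Task 9 = (5 + 4·10 + 21)/6 = 66/6 = 11

Forward pass:
ES_Task 1 = 0; EF_Task 1 = 9
ES_Task 2 = 9; EF_Task 2 = 9+14 = 23
ES_Task 3 = 9; EF_Task 3 = 9+15 = 24
ES_Task 4 = 9; EF_Task 4 = 9+9 = 18
ES_Task 5 = 9; EF_Task 5 = 9+4 = 13
ES_Task 6 = max(EF_Task 3=24, EF_Task 4=18) = 24; EF_Task 6 = 24+14 = 38
ES_Task 7 = 24; EF_Task 7 = 24+12 = 36
ES_Task 8 = max(EF_Task 4=18, EF_Task 6=38) = 38; EF_Task 8 = 38+9 = 47
ES_Task 9 = max(EF_Task 2=23, EF_Task 5=13, EF_Task 7=36, EF_Task 8=47) = 47; EF_Task 9 = 47+11 = 58
Expected project duration μ = 58 days. Critical path: Task 1 → Task 3 → Task 6 → Task 8 → Task 9.

58 days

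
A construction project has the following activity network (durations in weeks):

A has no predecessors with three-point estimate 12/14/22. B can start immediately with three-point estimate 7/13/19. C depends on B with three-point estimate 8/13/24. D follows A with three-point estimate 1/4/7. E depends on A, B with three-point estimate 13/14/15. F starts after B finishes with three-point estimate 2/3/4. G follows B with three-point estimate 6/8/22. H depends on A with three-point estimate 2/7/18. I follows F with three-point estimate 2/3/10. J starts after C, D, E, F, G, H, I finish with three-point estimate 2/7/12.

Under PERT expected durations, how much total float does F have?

9 weeks

te_A = (12 + 4·14 + 22)/6 = 90/6 = 15
te_B = (7 + 4·13 + 19)/6 = 78/6 = 13
te_C = (8 + 4·13 + 24)/6 = 84/6 = 14
te_D = (1 + 4·4 + 7)/6 = 24/6 = 4
te_E = (13 + 4·14 + 15)/6 = 84/6 = 14
te_F = (2 + 4·3 + 4)/6 = 18/6 = 3
te_G = (6 + 4·8 + 22)/6 = 60/6 = 10
te_H = (2 + 4·7 + 18)/6 = 48/6 = 8
te_I = (2 + 4·3 + 10)/6 = 24/6 = 4
te_J = (2 + 4·7 + 12)/6 = 42/6 = 7

Forward pass:
ES_A = 0; EF_A = 15
ES_B = 0; EF_B = 13
ES_C = 13; EF_C = 13+14 = 27
ES_D = 15; EF_D = 15+4 = 19
ES_E = max(EF_A=15, EF_B=13) = 15; EF_E = 15+14 = 29
ES_F = 13; EF_F = 13+3 = 16
ES_G = 13; EF_G = 13+10 = 23
ES_H = 15; EF_H = 15+8 = 23
ES_I = 16; EF_I = 16+4 = 20
ES_J = max(EF_C=27, EF_D=19, EF_E=29, EF_F=16, EF_G=23, EF_H=23, EF_I=20) = 29; EF_J = 29+7 = 36
Expected project duration μ = 36 weeks. Critical path: A → E → J.

Backward pass:
LF_J = 36; LS_J = 36−7 = 29
LF_I = LS_J = 29; LS_I = 29−4 = 25
LF_H = LS_J = 29; LS_H = 29−8 = 21
LF_G = LS_J = 29; LS_G = 29−10 = 19
LF_F = min(LS_I=25, LS_J=29) = 25; LS_F = 25−3 = 22
LF_E = LS_J = 29; LS_E = 29−14 = 15
LF_D = LS_J = 29; LS_D = 29−4 = 25
LF_C = LS_J = 29; LS_C = 29−14 = 15
LF_B = min(LS_C=15, LS_E=15, LS_F=22, LS_G=19) = 15; LS_B = 15−13 = 2
LF_A = min(LS_D=25, LS_E=15, LS_H=21) = 15; LS_A = 15−15 = 0
Slack_F = LS_F − ES_F = 22 − 13 = 9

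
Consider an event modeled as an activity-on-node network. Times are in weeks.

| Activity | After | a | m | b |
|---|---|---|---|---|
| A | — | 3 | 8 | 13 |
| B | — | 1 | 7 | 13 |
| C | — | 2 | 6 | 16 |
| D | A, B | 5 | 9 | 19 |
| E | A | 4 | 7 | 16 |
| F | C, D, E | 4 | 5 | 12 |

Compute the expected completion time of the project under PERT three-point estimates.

24 weeks

te_A = (3 + 4·8 + 13)/6 = 48/6 = 8
te_B = (1 + 4·7 + 13)/6 = 42/6 = 7
te_C = (2 + 4·6 + 16)/6 = 42/6 = 7
te_D = (5 + 4·9 + 19)/6 = 60/6 = 10
te_E = (4 + 4·7 + 16)/6 = 48/6 = 8
te_F = (4 + 4·5 + 12)/6 = 36/6 = 6

Forward pass:
ES_A = 0; EF_A = 8
ES_B = 0; EF_B = 7
ES_C = 0; EF_C = 7
ES_D = max(EF_A=8, EF_B=7) = 8; EF_D = 8+10 = 18
ES_E = 8; EF_E = 8+8 = 16
ES_F = max(EF_C=7, EF_D=18, EF_E=16) = 18; EF_F = 18+6 = 24
Expected project duration μ = 24 weeks. Critical path: A → D → F.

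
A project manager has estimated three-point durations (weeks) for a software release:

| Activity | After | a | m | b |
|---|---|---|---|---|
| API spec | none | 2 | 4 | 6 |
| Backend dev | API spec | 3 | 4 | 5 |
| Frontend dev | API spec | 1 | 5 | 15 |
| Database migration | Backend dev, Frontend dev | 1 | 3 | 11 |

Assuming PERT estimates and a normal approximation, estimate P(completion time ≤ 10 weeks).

te_API spec = (2 + 4·4 + 6)/6 = 24/6 = 4; σ²_API spec = ((6−2)/6)² = 0.444
te_Backend dev = (3 + 4·4 + 5)/6 = 24/6 = 4; σ²_Backend dev = ((5−3)/6)² = 0.111
te_Frontend dev = (1 + 4·5 + 15)/6 = 36/6 = 6; σ²_Frontend dev = ((15−1)/6)² = 5.444
te_Database migration = (1 + 4·3 + 11)/6 = 24/6 = 4; σ²_Database migration = ((11−1)/6)² = 2.778

Forward pass:
ES_API spec = 0; EF_API spec = 4
ES_Backend dev = 4; EF_Backend dev = 4+4 = 8
ES_Frontend dev = 4; EF_Frontend dev = 4+6 = 10
ES_Database migration = max(EF_Backend dev=8, EF_Frontend dev=10) = 10; EF_Database migration = 10+4 = 14
Expected project duration μ = 14 weeks. Critical path: API spec → Frontend dev → Database migration.

Variance along critical path = 0.444 + 5.444 + 2.778 = 8.667; σ = √8.667 = 2.944 weeks.
Z = (10 − 14) / 2.944 = -1.359
P(T ≤ 10) = Φ(-1.359) ≈ 0.087

0.087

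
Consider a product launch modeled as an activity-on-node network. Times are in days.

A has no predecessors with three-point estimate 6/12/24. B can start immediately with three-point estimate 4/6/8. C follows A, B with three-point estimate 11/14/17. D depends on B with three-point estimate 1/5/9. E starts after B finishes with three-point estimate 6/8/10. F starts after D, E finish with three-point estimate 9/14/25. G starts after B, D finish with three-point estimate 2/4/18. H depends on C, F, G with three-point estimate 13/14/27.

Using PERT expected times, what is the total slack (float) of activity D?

3 days

te_A = (6 + 4·12 + 24)/6 = 78/6 = 13
te_B = (4 + 4·6 + 8)/6 = 36/6 = 6
te_C = (11 + 4·14 + 17)/6 = 84/6 = 14
te_D = (1 + 4·5 + 9)/6 = 30/6 = 5
te_E = (6 + 4·8 + 10)/6 = 48/6 = 8
te_F = (9 + 4·14 + 25)/6 = 90/6 = 15
te_G = (2 + 4·4 + 18)/6 = 36/6 = 6
te_H = (13 + 4·14 + 27)/6 = 96/6 = 16

Forward pass:
ES_A = 0; EF_A = 13
ES_B = 0; EF_B = 6
ES_C = max(EF_A=13, EF_B=6) = 13; EF_C = 13+14 = 27
ES_D = 6; EF_D = 6+5 = 11
ES_E = 6; EF_E = 6+8 = 14
ES_F = max(EF_D=11, EF_E=14) = 14; EF_F = 14+15 = 29
ES_G = max(EF_B=6, EF_D=11) = 11; EF_G = 11+6 = 17
ES_H = max(EF_C=27, EF_F=29, EF_G=17) = 29; EF_H = 29+16 = 45
Expected project duration μ = 45 days. Critical path: B → E → F → H.

Backward pass:
LF_H = 45; LS_H = 45−16 = 29
LF_G = LS_H = 29; LS_G = 29−6 = 23
LF_F = LS_H = 29; LS_F = 29−15 = 14
LF_E = LS_F = 14; LS_E = 14−8 = 6
LF_D = min(LS_F=14, LS_G=23) = 14; LS_D = 14−5 = 9
LF_C = LS_H = 29; LS_C = 29−14 = 15
LF_B = min(LS_C=15, LS_D=9, LS_E=6, LS_G=23) = 6; LS_B = 6−6 = 0
LF_A = LS_C = 15; LS_A = 15−13 = 2
Slack_D = LS_D − ES_D = 9 − 6 = 3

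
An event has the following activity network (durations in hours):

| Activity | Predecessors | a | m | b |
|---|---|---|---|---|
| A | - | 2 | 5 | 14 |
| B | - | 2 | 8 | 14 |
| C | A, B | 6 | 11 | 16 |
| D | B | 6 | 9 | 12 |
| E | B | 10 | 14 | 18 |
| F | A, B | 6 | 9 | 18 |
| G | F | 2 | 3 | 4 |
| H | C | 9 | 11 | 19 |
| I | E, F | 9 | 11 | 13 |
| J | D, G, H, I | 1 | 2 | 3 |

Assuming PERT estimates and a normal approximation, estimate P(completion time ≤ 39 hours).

0.944

te_A = (2 + 4·5 + 14)/6 = 36/6 = 6; σ²_A = ((14−2)/6)² = 4.000
te_B = (2 + 4·8 + 14)/6 = 48/6 = 8; σ²_B = ((14−2)/6)² = 4.000
te_C = (6 + 4·11 + 16)/6 = 66/6 = 11; σ²_C = ((16−6)/6)² = 2.778
te_D = (6 + 4·9 + 12)/6 = 54/6 = 9; σ²_D = ((12−6)/6)² = 1.000
te_E = (10 + 4·14 + 18)/6 = 84/6 = 14; σ²_E = ((18−10)/6)² = 1.778
te_F = (6 + 4·9 + 18)/6 = 60/6 = 10; σ²_F = ((18−6)/6)² = 4.000
te_G = (2 + 4·3 + 4)/6 = 18/6 = 3; σ²_G = ((4−2)/6)² = 0.111
te_H = (9 + 4·11 + 19)/6 = 72/6 = 12; σ²_H = ((19−9)/6)² = 2.778
te_I = (9 + 4·11 + 13)/6 = 66/6 = 11; σ²_I = ((13−9)/6)² = 0.444
te_J = (1 + 4·2 + 3)/6 = 12/6 = 2; σ²_J = ((3−1)/6)² = 0.111

Forward pass:
ES_A = 0; EF_A = 6
ES_B = 0; EF_B = 8
ES_C = max(EF_A=6, EF_B=8) = 8; EF_C = 8+11 = 19
ES_D = 8; EF_D = 8+9 = 17
ES_E = 8; EF_E = 8+14 = 22
ES_F = max(EF_A=6, EF_B=8) = 8; EF_F = 8+10 = 18
ES_G = 18; EF_G = 18+3 = 21
ES_H = 19; EF_H = 19+12 = 31
ES_I = max(EF_E=22, EF_F=18) = 22; EF_I = 22+11 = 33
ES_J = max(EF_D=17, EF_G=21, EF_H=31, EF_I=33) = 33; EF_J = 33+2 = 35
Expected project duration μ = 35 hours. Critical path: B → E → I → J.

Variance along critical path = 4.000 + 1.778 + 0.444 + 0.111 = 6.333; σ = √6.333 = 2.517 hours.
Z = (39 − 35) / 2.517 = 1.589
P(T ≤ 39) = Φ(1.589) ≈ 0.944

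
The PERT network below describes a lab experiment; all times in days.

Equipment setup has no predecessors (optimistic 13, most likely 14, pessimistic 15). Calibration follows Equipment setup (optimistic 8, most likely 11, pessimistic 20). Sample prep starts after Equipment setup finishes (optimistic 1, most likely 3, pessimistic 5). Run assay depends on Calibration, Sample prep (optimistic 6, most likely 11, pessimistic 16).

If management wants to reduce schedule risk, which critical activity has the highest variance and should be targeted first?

te_Equipment setup = (13 + 4·14 + 15)/6 = 84/6 = 14; σ²_Equipment setup = ((15−13)/6)² = 0.111
te_Calibration = (8 + 4·11 + 20)/6 = 72/6 = 12; σ²_Calibration = ((20−8)/6)² = 4.000
te_Sample prep = (1 + 4·3 + 5)/6 = 18/6 = 3; σ²_Sample prep = ((5−1)/6)² = 0.444
te_Run assay = (6 + 4·11 + 16)/6 = 66/6 = 11; σ²_Run assay = ((16−6)/6)² = 2.778

Forward pass:
ES_Equipment setup = 0; EF_Equipment setup = 14
ES_Calibration = 14; EF_Calibration = 14+12 = 26
ES_Sample prep = 14; EF_Sample prep = 14+3 = 17
ES_Run assay = max(EF_Calibration=26, EF_Sample prep=17) = 26; EF_Run assay = 26+11 = 37
Expected project duration μ = 37 days. Critical path: Equipment setup → Calibration → Run assay.

Variances on critical path: σ²_Equipment setup=0.111, σ²_Calibration=4.000, σ²_Run assay=2.778.
Largest is σ²_Calibration = 4.000.

Calibration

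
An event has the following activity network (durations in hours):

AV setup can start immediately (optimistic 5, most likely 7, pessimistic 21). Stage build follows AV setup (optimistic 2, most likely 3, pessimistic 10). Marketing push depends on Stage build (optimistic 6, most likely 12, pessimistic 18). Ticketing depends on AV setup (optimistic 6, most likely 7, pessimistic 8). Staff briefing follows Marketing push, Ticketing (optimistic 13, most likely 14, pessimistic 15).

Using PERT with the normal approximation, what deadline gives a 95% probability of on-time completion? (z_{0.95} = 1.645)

te_AV setup = (5 + 4·7 + 21)/6 = 54/6 = 9; σ²_AV setup = ((21−5)/6)² = 7.111
te_Stage build = (2 + 4·3 + 10)/6 = 24/6 = 4; σ²_Stage build = ((10−2)/6)² = 1.778
te_Marketing push = (6 + 4·12 + 18)/6 = 72/6 = 12; σ²_Marketing push = ((18−6)/6)² = 4.000
te_Ticketing = (6 + 4·7 + 8)/6 = 42/6 = 7; σ²_Ticketing = ((8−6)/6)² = 0.111
te_Staff briefing = (13 + 4·14 + 15)/6 = 84/6 = 14; σ²_Staff briefing = ((15−13)/6)² = 0.111

Forward pass:
ES_AV setup = 0; EF_AV setup = 9
ES_Stage build = 9; EF_Stage build = 9+4 = 13
ES_Marketing push = 13; EF_Marketing push = 13+12 = 25
ES_Ticketing = 9; EF_Ticketing = 9+7 = 16
ES_Staff briefing = max(EF_Marketing push=25, EF_Ticketing=16) = 25; EF_Staff briefing = 25+14 = 39
Expected project duration μ = 39 hours. Critical path: AV setup → Stage build → Marketing push → Staff briefing.

Variance along critical path = 7.111 + 1.778 + 4.000 + 0.111 = 13.000; σ = 3.606 hours.
D = μ + z·σ = 39 + 1.645·3.606 = 44.9 hours

44.9 hours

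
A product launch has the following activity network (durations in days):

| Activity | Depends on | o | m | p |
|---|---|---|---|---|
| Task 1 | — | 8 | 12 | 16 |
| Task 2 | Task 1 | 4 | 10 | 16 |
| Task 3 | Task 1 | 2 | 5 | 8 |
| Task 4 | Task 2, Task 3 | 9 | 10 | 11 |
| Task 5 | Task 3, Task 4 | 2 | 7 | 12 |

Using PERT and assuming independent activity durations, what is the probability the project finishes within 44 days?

te_Task 1 = (8 + 4·12 + 16)/6 = 72/6 = 12; σ²_Task 1 = ((16−8)/6)² = 1.778
te_Task 2 = (4 + 4·10 + 16)/6 = 60/6 = 10; σ²_Task 2 = ((16−4)/6)² = 4.000
te_Task 3 = (2 + 4·5 + 8)/6 = 30/6 = 5; σ²_Task 3 = ((8−2)/6)² = 1.000
te_Task 4 = (9 + 4·10 + 11)/6 = 60/6 = 10; σ²_Task 4 = ((11−9)/6)² = 0.111
te_Task 5 = (2 + 4·7 + 12)/6 = 42/6 = 7; σ²_Task 5 = ((12−2)/6)² = 2.778

Forward pass:
ES_Task 1 = 0; EF_Task 1 = 12
ES_Task 2 = 12; EF_Task 2 = 12+10 = 22
ES_Task 3 = 12; EF_Task 3 = 12+5 = 17
ES_Task 4 = max(EF_Task 2=22, EF_Task 3=17) = 22; EF_Task 4 = 22+10 = 32
ES_Task 5 = max(EF_Task 3=17, EF_Task 4=32) = 32; EF_Task 5 = 32+7 = 39
Expected project duration μ = 39 days. Critical path: Task 1 → Task 2 → Task 4 → Task 5.

Variance along critical path = 1.778 + 4.000 + 0.111 + 2.778 = 8.667; σ = √8.667 = 2.944 days.
Z = (44 − 39) / 2.944 = 1.698
P(T ≤ 44) = Φ(1.698) ≈ 0.955

0.955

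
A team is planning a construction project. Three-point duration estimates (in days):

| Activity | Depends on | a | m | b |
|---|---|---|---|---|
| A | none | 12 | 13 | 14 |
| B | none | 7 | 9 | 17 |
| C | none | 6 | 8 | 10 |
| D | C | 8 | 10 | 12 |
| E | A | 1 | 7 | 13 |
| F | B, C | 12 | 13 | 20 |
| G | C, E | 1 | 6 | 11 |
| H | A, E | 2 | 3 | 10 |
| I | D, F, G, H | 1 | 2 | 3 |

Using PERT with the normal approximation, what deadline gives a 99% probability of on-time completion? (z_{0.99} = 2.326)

34.2 days

te_A = (12 + 4·13 + 14)/6 = 78/6 = 13; σ²_A = ((14−12)/6)² = 0.111
te_B = (7 + 4·9 + 17)/6 = 60/6 = 10; σ²_B = ((17−7)/6)² = 2.778
te_C = (6 + 4·8 + 10)/6 = 48/6 = 8; σ²_C = ((10−6)/6)² = 0.444
te_D = (8 + 4·10 + 12)/6 = 60/6 = 10; σ²_D = ((12−8)/6)² = 0.444
te_E = (1 + 4·7 + 13)/6 = 42/6 = 7; σ²_E = ((13−1)/6)² = 4.000
te_F = (12 + 4·13 + 20)/6 = 84/6 = 14; σ²_F = ((20−12)/6)² = 1.778
te_G = (1 + 4·6 + 11)/6 = 36/6 = 6; σ²_G = ((11−1)/6)² = 2.778
te_H = (2 + 4·3 + 10)/6 = 24/6 = 4; σ²_H = ((10−2)/6)² = 1.778
te_I = (1 + 4·2 + 3)/6 = 12/6 = 2; σ²_I = ((3−1)/6)² = 0.111

Forward pass:
ES_A = 0; EF_A = 13
ES_B = 0; EF_B = 10
ES_C = 0; EF_C = 8
ES_D = 8; EF_D = 8+10 = 18
ES_E = 13; EF_E = 13+7 = 20
ES_F = max(EF_B=10, EF_C=8) = 10; EF_F = 10+14 = 24
ES_G = max(EF_C=8, EF_E=20) = 20; EF_G = 20+6 = 26
ES_H = max(EF_A=13, EF_E=20) = 20; EF_H = 20+4 = 24
ES_I = max(EF_D=18, EF_F=24, EF_G=26, EF_H=24) = 26; EF_I = 26+2 = 28
Expected project duration μ = 28 days. Critical path: A → E → G → I.

Variance along critical path = 0.111 + 4.000 + 2.778 + 0.111 = 7.000; σ = 2.646 days.
D = μ + z·σ = 28 + 2.326·2.646 = 34.2 days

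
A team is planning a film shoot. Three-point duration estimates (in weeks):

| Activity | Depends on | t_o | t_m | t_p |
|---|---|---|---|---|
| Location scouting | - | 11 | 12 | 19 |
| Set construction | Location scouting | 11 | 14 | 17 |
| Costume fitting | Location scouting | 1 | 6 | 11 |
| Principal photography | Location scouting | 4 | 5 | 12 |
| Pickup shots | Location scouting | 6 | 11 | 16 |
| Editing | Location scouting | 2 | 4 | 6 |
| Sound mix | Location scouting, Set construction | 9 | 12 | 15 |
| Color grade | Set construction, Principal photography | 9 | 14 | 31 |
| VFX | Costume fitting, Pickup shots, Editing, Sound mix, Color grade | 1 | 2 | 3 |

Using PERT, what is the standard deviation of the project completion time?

te_Location scouting = (11 + 4·12 + 19)/6 = 78/6 = 13; σ²_Location scouting = ((19−11)/6)² = 1.778
te_Set construction = (11 + 4·14 + 17)/6 = 84/6 = 14; σ²_Set construction = ((17−11)/6)² = 1.000
te_Costume fitting = (1 + 4·6 + 11)/6 = 36/6 = 6; σ²_Costume fitting = ((11−1)/6)² = 2.778
te_Principal photography = (4 + 4·5 + 12)/6 = 36/6 = 6; σ²_Principal photography = ((12−4)/6)² = 1.778
te_Pickup shots = (6 + 4·11 + 16)/6 = 66/6 = 11; σ²_Pickup shots = ((16−6)/6)² = 2.778
te_Editing = (2 + 4·4 + 6)/6 = 24/6 = 4; σ²_Editing = ((6−2)/6)² = 0.444
te_Sound mix = (9 + 4·12 + 15)/6 = 72/6 = 12; σ²_Sound mix = ((15−9)/6)² = 1.000
te_Color grade = (9 + 4·14 + 31)/6 = 96/6 = 16; σ²_Color grade = ((31−9)/6)² = 13.444
te_VFX = (1 + 4·2 + 3)/6 = 12/6 = 2; σ²_VFX = ((3−1)/6)² = 0.111

Forward pass:
ES_Location scouting = 0; EF_Location scouting = 13
ES_Set construction = 13; EF_Set construction = 13+14 = 27
ES_Costume fitting = 13; EF_Costume fitting = 13+6 = 19
ES_Principal photography = 13; EF_Principal photography = 13+6 = 19
ES_Pickup shots = 13; EF_Pickup shots = 13+11 = 24
ES_Editing = 13; EF_Editing = 13+4 = 17
ES_Sound mix = max(EF_Location scouting=13, EF_Set construction=27) = 27; EF_Sound mix = 27+12 = 39
ES_Color grade = max(EF_Set construction=27, EF_Principal photography=19) = 27; EF_Color grade = 27+16 = 43
ES_VFX = max(EF_Costume fitting=19, EF_Pickup shots=24, EF_Editing=17, EF_Sound mix=39, EF_Color grade=43) = 43; EF_VFX = 43+2 = 45
Expected project duration μ = 45 weeks. Critical path: Location scouting → Set construction → Color grade → VFX.

Variance along critical path = 1.778 + 1.000 + 13.444 + 0.111 = 16.333
σ = √16.333 = 4.041 weeks

4.04 weeks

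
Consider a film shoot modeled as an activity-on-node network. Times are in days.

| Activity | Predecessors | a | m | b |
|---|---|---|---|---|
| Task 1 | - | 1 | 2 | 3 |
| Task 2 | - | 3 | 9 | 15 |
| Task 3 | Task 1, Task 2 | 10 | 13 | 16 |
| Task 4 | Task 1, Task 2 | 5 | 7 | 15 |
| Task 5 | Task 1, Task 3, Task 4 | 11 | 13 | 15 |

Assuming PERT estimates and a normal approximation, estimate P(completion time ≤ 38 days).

0.901

te_Task 1 = (1 + 4·2 + 3)/6 = 12/6 = 2; σ²_Task 1 = ((3−1)/6)² = 0.111
te_Task 2 = (3 + 4·9 + 15)/6 = 54/6 = 9; σ²_Task 2 = ((15−3)/6)² = 4.000
te_Task 3 = (10 + 4·13 + 16)/6 = 78/6 = 13; σ²_Task 3 = ((16−10)/6)² = 1.000
te_Task 4 = (5 + 4·7 + 15)/6 = 48/6 = 8; σ²_Task 4 = ((15−5)/6)² = 2.778
te_Task 5 = (11 + 4·13 + 15)/6 = 78/6 = 13; σ²_Task 5 = ((15−11)/6)² = 0.444

Forward pass:
ES_Task 1 = 0; EF_Task 1 = 2
ES_Task 2 = 0; EF_Task 2 = 9
ES_Task 3 = max(EF_Task 1=2, EF_Task 2=9) = 9; EF_Task 3 = 9+13 = 22
ES_Task 4 = max(EF_Task 1=2, EF_Task 2=9) = 9; EF_Task 4 = 9+8 = 17
ES_Task 5 = max(EF_Task 1=2, EF_Task 3=22, EF_Task 4=17) = 22; EF_Task 5 = 22+13 = 35
Expected project duration μ = 35 days. Critical path: Task 2 → Task 3 → Task 5.

Variance along critical path = 4.000 + 1.000 + 0.444 = 5.444; σ = √5.444 = 2.333 days.
Z = (38 − 35) / 2.333 = 1.286
P(T ≤ 38) = Φ(1.286) ≈ 0.901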